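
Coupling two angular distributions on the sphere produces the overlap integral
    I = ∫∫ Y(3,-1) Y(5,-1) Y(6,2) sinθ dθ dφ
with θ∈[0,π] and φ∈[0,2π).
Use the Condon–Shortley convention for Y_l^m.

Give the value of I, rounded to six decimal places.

Rules hold: Σm=0, L=14 even, 2≤6≤8.
N = 7·11·13 = 1001
Δ = 2!·4!·8!/15! = 1/675675
Racah Σ t=0..2: t=0:+1/8640 t=1:−1/2304 t=2:+1/8640 = -7/34560
⇒ 3j(3 5 6; 0 0 0)² = 7/429, sgn -1
Racah Σ t=0..2: t=0:+1/27648 t=1:−1/4320 t=2:+1/11520 = -1/9216
⇒ 3j(3 5 6; -1 -1 2)² = 2/143, sgn -1
4πI² = N·(3j₀)²·(3jₘ)² = 98/429
I = +1·√(0.228438/4π) = 0.13482780

0.134828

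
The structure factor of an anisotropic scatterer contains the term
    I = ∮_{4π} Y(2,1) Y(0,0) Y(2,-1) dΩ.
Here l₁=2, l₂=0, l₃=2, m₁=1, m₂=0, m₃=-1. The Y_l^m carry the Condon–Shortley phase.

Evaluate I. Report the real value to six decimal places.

Checks pass: Σm=0; 4 even; l₃=2∈[2,2].
(2·2+1)(2·0+1)(2·2+1) = 25
Δ: 0! 4! 0! / 5! → 1/5
sum: t=0:+1/4 = 1/4
3j²(2 0 2; 0 0 0) = Δ·Π!·Σ² = 1/5  (sign +1)
sum: t=0:+1/6 = 1/6
3j²(2 0 2; 1 0 -1) = Δ·Π!·Σ² = 1/5  (sign -1)
combine: 4πI² = 25·1/5·1/5 = 1/1
take √, sign -1: I = -0.28209479

-0.282095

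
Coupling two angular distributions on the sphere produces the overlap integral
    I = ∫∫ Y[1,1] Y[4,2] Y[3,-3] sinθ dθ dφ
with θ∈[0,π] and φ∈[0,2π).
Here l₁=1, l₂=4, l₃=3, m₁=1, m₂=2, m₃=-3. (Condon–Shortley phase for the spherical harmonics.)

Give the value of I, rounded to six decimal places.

0.061558

Checks pass: Σm=0; 8 even; l₃=3∈[3,5].
(2·1+1)(2·4+1)(2·3+1) = 189
Δ: 2! 0! 6! / 9! → 1/252
sum: t=1:−1/36 = -1/36
3j²(1 4 3; 0 0 0) = Δ·Π!·Σ² = 4/63  (sign +1)
sum: t=0:+1/1440 = 1/1440
3j²(1 4 3; 1 2 -3) = Δ·Π!·Σ² = 1/252  (sign +1)
combine: 4πI² = 189·4/63·1/252 = 1/21
take √, sign +1: I = 0.06155813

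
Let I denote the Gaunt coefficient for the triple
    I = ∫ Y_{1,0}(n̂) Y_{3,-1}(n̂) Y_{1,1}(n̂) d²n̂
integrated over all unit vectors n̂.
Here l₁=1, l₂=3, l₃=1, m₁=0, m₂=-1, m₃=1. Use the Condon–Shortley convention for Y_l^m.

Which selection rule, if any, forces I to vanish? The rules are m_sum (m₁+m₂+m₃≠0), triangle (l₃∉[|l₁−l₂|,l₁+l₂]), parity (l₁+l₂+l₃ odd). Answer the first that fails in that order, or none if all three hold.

Σmᵢ = 0  ✓
l₃∈[|l₁−l₂|,l₁+l₂]=[2,4], have l₃=1  ✗
Σlᵢ = 5 ⇒ odd

triangle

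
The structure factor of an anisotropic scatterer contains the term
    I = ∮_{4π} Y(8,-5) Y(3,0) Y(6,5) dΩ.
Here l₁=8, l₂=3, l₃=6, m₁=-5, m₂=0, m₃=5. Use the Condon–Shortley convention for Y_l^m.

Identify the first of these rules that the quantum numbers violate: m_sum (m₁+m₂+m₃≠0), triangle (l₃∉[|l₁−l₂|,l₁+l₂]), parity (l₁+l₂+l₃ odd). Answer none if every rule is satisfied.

azimuthal sum: -5 + 0 + 5 = 0  ✓
5 ≤ 6 ≤ 11 (triangle on l)  ✓
L = 8 + 3 + 6 = 17 (odd)  ✗

parity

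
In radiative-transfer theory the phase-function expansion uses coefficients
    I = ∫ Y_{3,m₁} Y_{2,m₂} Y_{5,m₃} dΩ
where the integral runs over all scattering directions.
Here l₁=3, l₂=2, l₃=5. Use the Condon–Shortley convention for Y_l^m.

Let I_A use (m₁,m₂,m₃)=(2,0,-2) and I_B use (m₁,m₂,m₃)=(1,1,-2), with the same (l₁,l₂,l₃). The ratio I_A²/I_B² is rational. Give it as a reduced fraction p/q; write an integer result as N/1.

3/5

Shared (l₁,l₂,l₃)=(3,2,5): N and (l;000)² cancel in I_A²/I_B².
A: Δ = 0!·6!·4!/11! = 1/2310; Racah Σ t=0..0: t=0:+1/480 = 1/480; ⇒ 3j(3 2 5; 2 0 -2)² = 3/110, sgn -1
B: Δ = 0!·6!·4!/11! = 1/2310; Racah Σ t=0..0: t=0:+1/288 = 1/288; ⇒ 3j(3 2 5; 1 1 -2)² = 1/22, sgn -1
I_A²/I_B² = (3/110)/(1/22) = 3/5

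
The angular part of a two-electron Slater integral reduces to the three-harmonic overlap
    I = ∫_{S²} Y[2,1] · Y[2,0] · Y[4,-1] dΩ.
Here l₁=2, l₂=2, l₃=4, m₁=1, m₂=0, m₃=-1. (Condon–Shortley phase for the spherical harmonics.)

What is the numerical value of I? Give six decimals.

Checks pass: Σm=0; 8 even; l₃=4∈[0,4].
(2·2+1)(2·2+1)(2·4+1) = 225
Δ: 0! 4! 4! / 9! → 1/630
sum: t=0:+1/16 = 1/16
3j²(2 2 4; 0 0 0) = Δ·Π!·Σ² = 2/35  (sign +1)
sum: t=0:+1/24 = 1/24
3j²(2 2 4; 1 0 -1) = Δ·Π!·Σ² = 1/21  (sign -1)
combine: 4πI² = 225·2/35·1/21 = 30/49
take √, sign -1: I = -0.22072812

-0.220728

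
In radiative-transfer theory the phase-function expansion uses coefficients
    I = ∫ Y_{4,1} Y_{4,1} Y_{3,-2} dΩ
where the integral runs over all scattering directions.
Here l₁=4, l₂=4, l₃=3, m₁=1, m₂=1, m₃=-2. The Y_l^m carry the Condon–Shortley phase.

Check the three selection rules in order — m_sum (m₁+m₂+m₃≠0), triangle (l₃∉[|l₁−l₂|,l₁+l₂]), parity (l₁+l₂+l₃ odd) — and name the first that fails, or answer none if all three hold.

m₁+m₂+m₃ = 1 + 1 − 2 = 0  ✓
triangle: |4−4|=0 ≤ l₃=3 ≤ 4+4=8  ✓
parity: l₁+l₂+l₃ = 11 is odd  ✗

parity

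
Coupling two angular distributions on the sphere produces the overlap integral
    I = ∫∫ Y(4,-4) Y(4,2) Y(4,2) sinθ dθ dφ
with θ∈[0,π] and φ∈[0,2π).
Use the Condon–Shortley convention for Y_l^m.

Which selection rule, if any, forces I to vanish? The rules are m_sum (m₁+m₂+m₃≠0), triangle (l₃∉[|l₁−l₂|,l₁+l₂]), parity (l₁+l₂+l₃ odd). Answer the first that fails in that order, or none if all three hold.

Σmᵢ = 0  ✓
l₃∈[|l₁−l₂|,l₁+l₂]=[0,8], have l₃=4  ✓
Σlᵢ = 12 ⇒ even  ✓

none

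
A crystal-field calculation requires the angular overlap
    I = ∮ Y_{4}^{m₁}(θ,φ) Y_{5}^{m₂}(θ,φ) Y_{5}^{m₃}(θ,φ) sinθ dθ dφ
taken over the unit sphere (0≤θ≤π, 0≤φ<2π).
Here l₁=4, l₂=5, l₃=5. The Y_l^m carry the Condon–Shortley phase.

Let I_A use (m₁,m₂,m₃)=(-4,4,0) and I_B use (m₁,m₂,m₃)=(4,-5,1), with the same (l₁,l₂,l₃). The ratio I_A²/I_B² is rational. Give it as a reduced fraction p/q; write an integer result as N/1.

l's match ⇒ only the (l;m) 3-j factors differ between A and B.
A: triangle coeff Δ(4,5,5) = 1/3153150; Σ_t [4,4]: t=4:+1/69120 = 1/69120; (3j)²=2/143 [(4 5 5; -4 4 0)], sign=-1
B: triangle coeff Δ(4,5,5) = 1/3153150; Σ_t [0,0]: t=0:+1/414720 = 1/414720; (3j)²=2/429 [(4 5 5; 4 -5 1)], sign=+1
I_A²/I_B² = (2/143)/(2/429) = 3/1

3/1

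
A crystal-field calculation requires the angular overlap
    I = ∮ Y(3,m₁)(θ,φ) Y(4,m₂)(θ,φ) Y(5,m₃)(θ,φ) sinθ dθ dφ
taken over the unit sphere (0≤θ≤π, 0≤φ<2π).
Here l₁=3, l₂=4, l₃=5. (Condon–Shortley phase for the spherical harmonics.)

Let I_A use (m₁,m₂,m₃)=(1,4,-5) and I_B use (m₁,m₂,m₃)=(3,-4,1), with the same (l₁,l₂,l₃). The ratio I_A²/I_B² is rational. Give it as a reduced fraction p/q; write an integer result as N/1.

Same 3,4,5: normalisation and zero-m 3j drop out of the ratio.
A: Δ: 2! 4! 6! / 13! → 1/180180; sum: t=2:+1/34560 = 1/34560; 3j²(3 4 5; 1 4 -5) = Δ·Π!·Σ² = 14/429  (sign +1)
B: Δ: 2! 4! 6! / 13! → 1/180180; sum: t=0:+1/34560 = 1/34560; 3j²(3 4 5; 3 -4 1) = Δ·Π!·Σ² = 1/429  (sign +1)
I_A²/I_B² = (14/429)/(1/429) = 14/1

14/1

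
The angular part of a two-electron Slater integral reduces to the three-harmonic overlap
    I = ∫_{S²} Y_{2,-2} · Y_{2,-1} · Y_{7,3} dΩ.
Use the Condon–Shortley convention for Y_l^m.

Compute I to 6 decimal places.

0.000000

|2−2|≤7≤2+2 violated ⇒ I = 0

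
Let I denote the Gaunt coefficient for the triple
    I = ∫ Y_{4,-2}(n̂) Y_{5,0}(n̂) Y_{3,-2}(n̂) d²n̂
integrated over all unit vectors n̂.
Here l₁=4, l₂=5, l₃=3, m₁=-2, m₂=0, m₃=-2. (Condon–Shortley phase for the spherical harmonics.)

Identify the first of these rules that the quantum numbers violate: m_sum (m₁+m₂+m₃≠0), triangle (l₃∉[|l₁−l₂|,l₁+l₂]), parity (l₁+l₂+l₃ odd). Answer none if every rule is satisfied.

m₁+m₂+m₃ = -2 + 0 − 2 = -4  ✗
triangle: |4−5|=1 ≤ l₃=3 ≤ 4+5=9
parity: l₁+l₂+l₃ = 12 is even

m_sum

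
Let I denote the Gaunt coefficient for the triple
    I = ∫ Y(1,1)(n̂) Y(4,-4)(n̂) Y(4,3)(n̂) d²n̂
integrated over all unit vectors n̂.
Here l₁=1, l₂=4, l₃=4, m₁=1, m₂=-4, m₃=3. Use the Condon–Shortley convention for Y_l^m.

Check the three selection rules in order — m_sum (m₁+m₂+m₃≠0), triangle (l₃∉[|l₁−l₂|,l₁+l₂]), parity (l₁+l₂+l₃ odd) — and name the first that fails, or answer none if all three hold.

parity

Σmᵢ = 0  ✓
l₃∈[|l₁−l₂|,l₁+l₂]=[3,5], have l₃=4  ✓
Σlᵢ = 9 ⇒ odd  ✗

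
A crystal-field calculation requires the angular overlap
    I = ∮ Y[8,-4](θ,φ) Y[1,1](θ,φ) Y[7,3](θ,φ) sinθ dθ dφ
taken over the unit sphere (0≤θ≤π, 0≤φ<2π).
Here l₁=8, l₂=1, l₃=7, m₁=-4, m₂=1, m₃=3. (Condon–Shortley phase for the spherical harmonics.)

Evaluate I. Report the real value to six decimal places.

Rules hold: Σm=0, L=16 even, 7≤7≤9.
N = 17·3·15 = 765
Δ = 2!·14!·0!/17! = 1/2040
Racah Σ t=1..1: t=1:−1/25401600 = -1/25401600
⇒ 3j(8 1 7; 0 0 0)² = 8/255, sgn +1
Racah Σ t=2..2: t=2:+1/174182400 = 1/174182400
⇒ 3j(8 1 7; -4 1 3)² = 11/340, sgn +1
4πI² = N·(3j₀)²·(3jₘ)² = 66/85
I = +1·√(0.776471/4π) = 0.24857507

0.248575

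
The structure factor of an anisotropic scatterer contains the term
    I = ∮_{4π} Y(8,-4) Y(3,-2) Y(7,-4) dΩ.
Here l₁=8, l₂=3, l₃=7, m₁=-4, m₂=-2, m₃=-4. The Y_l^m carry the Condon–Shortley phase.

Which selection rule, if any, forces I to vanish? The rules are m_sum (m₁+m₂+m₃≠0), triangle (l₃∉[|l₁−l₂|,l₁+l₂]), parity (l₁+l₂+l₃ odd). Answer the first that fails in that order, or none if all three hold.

m_sum

Σmᵢ = -10  ✗
l₃∈[|l₁−l₂|,l₁+l₂]=[5,11], have l₃=7
Σlᵢ = 18 ⇒ even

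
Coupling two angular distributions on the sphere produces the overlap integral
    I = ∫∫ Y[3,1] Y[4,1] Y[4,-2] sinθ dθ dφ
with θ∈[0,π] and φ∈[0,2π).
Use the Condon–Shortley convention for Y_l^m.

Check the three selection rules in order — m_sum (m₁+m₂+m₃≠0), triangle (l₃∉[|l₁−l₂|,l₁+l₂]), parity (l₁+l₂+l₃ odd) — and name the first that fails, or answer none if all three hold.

parity

Σmᵢ = 0  ✓
l₃∈[|l₁−l₂|,l₁+l₂]=[1,7], have l₃=4  ✓
Σlᵢ = 11 ⇒ odd  ✗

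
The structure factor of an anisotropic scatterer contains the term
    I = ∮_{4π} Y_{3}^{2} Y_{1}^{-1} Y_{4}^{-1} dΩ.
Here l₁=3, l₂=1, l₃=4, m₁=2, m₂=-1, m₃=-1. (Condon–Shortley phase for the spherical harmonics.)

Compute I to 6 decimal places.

-0.106622

Checks pass: Σm=0; 8 even; l₃=4∈[2,4].
(2·3+1)(2·1+1)(2·4+1) = 189
Δ: 0! 6! 2! / 9! → 1/252
sum: t=0:+1/36 = 1/36
3j²(3 1 4; 0 0 0) = Δ·Π!·Σ² = 4/63  (sign +1)
sum: t=0:+1/240 = 1/240
3j²(3 1 4; 2 -1 -1) = Δ·Π!·Σ² = 1/84  (sign -1)
combine: 4πI² = 189·4/63·1/84 = 1/7
take √, sign -1: I = -0.10662181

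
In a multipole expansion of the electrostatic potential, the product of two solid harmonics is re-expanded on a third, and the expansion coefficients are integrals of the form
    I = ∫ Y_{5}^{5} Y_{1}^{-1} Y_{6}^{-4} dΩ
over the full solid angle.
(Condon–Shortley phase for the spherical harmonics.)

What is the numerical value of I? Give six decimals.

Rules hold: Σm=0, L=12 even, 4≤6≤6.
N = 11·3·13 = 429
Δ = 0!·10!·2!/13! = 1/858
Racah Σ t=0..0: t=0:+1/14400 = 1/14400
⇒ 3j(5 1 6; 0 0 0)² = 6/143, sgn +1
Racah Σ t=0..0: t=0:+1/7257600 = 1/7257600
⇒ 3j(5 1 6; 5 -1 -4)² = 1/858, sgn +1
4πI² = N·(3j₀)²·(3jₘ)² = 3/143
I = +1·√(0.020979/4π) = 0.04085899

0.040859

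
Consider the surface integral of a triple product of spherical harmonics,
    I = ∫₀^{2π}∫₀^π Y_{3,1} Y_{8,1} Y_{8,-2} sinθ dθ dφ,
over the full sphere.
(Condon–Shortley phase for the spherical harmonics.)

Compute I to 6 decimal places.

Σlᵢ=19 odd — θ-integrand is odd under cosθ→−cosθ; I=0

0.000000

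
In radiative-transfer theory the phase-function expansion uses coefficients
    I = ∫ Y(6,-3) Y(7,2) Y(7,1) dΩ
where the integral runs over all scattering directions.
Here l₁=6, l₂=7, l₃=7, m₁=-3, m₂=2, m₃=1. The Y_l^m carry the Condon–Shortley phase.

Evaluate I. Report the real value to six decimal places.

Rules hold: Σm=0, L=20 even, 1≤7≤13.
N = 13·15·15 = 2925
Δ = 6!·6!·8!/21! = 1/2444321880
Racah Σ t=0..6: t=0:+1/2612736000 t=1:−1/20736000 t=2:+1/1658880 t=3:−1/746496 t=4:+1/1658880 t=5:−1/20736000 t=6:+1/2612736000 = -1/4354560
⇒ 3j(6 7 7; 0 0 0)² = 1000/138567, sgn +1
Racah Σ t=3..6: t=3:−1/37324800 t=4:+1/4147200 t=5:−1/3317760 t=6:+1/18662400 = -1/29859840
⇒ 3j(6 7 7; -3 2 1)² = 175/138567, sgn -1
4πI² = N·(3j₀)²·(3jₘ)² = 4375000/164109517
I = -1·√(0.026659/4π) = -0.04605929

-0.046059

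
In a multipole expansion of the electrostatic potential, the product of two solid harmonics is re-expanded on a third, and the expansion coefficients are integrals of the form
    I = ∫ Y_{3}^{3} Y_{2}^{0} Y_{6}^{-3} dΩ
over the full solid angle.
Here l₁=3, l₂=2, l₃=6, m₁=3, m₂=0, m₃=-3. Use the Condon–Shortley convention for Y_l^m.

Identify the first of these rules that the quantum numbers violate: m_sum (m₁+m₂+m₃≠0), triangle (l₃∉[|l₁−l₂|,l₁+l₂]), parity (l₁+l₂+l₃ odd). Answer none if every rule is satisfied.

m₁+m₂+m₃ = 3 + 0 − 3 = 0  ✓
triangle: |3−2|=1 ≤ l₃=6 ≤ 3+2=5  ✗
parity: l₁+l₂+l₃ = 11 is odd

triangle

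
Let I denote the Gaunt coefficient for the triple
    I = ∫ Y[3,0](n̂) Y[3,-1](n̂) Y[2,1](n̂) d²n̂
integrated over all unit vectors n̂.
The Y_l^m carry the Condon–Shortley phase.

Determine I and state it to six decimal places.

-0.059471

Checks pass: Σm=0; 8 even; l₃=2∈[0,6].
(2·3+1)(2·3+1)(2·2+1) = 245
Δ: 4! 2! 2! / 9! → 1/3780
sum: t=1:−1/24 t=2:+1/4 t=3:−1/24 = 1/6
3j²(3 3 2; 0 0 0) = Δ·Π!·Σ² = 4/105  (sign +1)
sum: t=1:−1/12 t=2:+1/8 = 1/24
3j²(3 3 2; 0 -1 1) = Δ·Π!·Σ² = 1/210  (sign -1)
combine: 4πI² = 245·4/105·1/210 = 2/45
take √, sign -1: I = -0.05947080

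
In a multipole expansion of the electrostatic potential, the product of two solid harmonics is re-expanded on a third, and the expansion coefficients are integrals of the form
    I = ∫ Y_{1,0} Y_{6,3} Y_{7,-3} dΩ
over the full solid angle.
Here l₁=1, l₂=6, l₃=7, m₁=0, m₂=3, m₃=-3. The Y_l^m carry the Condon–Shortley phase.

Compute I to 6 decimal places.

-0.221293

m-sum 0 ✓  L=14 even ✓  5≤7≤7 ✓
Π(2lᵢ+1) = 3×13×15 = 585
triangle coeff Δ(1,6,7) = 1/1365
Σ_t [0,0]: t=0:+1/518400 = 1/518400
(3j)²=7/195 [(1 6 7; 0 0 0)], sign=-1
Σ_t [0,0]: t=0:+1/2177280 = 1/2177280
(3j)²=8/273 [(1 6 7; 0 3 -3)], sign=+1
⇒ 4πI² = 8/13
I = (-1)√(8/13/(4π)) = -0.22129336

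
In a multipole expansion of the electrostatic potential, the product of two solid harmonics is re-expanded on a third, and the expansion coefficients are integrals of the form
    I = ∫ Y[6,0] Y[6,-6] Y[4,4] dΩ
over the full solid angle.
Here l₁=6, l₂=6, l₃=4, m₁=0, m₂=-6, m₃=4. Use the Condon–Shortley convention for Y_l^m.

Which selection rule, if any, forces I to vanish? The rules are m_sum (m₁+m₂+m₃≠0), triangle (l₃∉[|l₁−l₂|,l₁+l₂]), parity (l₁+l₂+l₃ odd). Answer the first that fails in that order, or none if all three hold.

azimuthal sum: 0 − 6 + 4 = -2  ✗
0 ≤ 4 ≤ 12 (triangle on l)
L = 6 + 6 + 4 = 16 (even)

m_sum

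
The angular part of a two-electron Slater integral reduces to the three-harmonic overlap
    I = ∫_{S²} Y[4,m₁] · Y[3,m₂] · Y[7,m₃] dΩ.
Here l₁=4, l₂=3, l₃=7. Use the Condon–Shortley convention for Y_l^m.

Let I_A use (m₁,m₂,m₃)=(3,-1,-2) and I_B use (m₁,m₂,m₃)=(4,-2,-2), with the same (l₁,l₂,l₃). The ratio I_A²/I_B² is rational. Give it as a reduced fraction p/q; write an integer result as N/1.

Same 4,3,7: normalisation and zero-m 3j drop out of the ratio.
A: Δ: 0! 8! 6! / 15! → 1/45045; sum: t=0:+1/241920 = 1/241920; 3j²(4 3 7; 3 -1 -2) = Δ·Π!·Σ² = 4/1001  (sign -1)
B: Δ: 0! 8! 6! / 15! → 1/45045; sum: t=0:+1/4838400 = 1/4838400; 3j²(4 3 7; 4 -2 -2) = Δ·Π!·Σ² = 1/5005  (sign -1)
I_A²/I_B² = (4/1001)/(1/5005) = 20/1

20/1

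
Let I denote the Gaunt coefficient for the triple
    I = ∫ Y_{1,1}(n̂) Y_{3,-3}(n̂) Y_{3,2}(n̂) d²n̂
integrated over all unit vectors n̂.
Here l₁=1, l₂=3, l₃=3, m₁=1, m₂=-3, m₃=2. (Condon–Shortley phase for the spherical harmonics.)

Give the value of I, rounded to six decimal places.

L=7 odd ⇒ parity kills the (l;000) factor ⇒ I = 0

0.000000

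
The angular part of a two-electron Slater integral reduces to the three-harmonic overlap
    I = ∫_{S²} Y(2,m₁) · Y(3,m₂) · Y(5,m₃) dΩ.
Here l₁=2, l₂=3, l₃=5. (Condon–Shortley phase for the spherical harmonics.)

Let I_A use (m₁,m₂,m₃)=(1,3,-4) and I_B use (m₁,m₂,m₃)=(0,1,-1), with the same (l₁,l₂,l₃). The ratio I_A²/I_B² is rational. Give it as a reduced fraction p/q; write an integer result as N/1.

14/15

Shared (l₁,l₂,l₃)=(2,3,5): N and (l;000)² cancel in I_A²/I_B².
A: Δ = 0!·4!·6!/11! = 1/2310; Racah Σ t=0..0: t=0:+1/4320 = 1/4320; ⇒ 3j(2 3 5; 1 3 -4)² = 2/55, sgn -1
B: Δ = 0!·4!·6!/11! = 1/2310; Racah Σ t=0..0: t=0:+1/192 = 1/192; ⇒ 3j(2 3 5; 0 1 -1)² = 3/77, sgn +1
I_A²/I_B² = (2/55)/(3/77) = 14/15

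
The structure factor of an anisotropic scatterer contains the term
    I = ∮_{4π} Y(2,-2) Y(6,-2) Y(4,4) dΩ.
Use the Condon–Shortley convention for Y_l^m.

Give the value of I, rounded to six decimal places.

0.015904

Checks pass: Σm=0; 12 even; l₃=4∈[4,8].
(2·2+1)(2·6+1)(2·4+1) = 585
Δ: 4! 0! 8! / 13! → 1/6435
sum: t=2:+1/2304 = 1/2304
3j²(2 6 4; 0 0 0) = Δ·Π!·Σ² = 5/143  (sign +1)
sum: t=4:+1/967680 = 1/967680
3j²(2 6 4; -2 -2 4) = Δ·Π!·Σ² = 1/6435  (sign +1)
combine: 4πI² = 585·5/143·1/6435 = 5/1573
take √, sign +1: I = 0.01590434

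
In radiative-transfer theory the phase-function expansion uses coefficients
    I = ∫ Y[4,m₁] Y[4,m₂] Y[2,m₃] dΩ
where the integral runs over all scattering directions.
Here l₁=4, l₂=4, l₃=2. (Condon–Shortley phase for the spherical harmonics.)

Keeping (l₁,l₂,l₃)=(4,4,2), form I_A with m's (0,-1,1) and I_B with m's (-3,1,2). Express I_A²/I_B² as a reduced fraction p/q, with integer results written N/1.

5/63

Shared (l₁,l₂,l₃)=(4,4,2): N and (l;000)² cancel in I_A²/I_B².
A: Δ = 6!·2!·2!/11! = 1/13860; Racah Σ t=2..3: t=2:+1/96 t=3:−1/72 = -1/288; ⇒ 3j(4 4 2; 0 -1 1)² = 1/462, sgn +1
B: Δ = 6!·2!·2!/11! = 1/13860; Racah Σ t=5..5: t=5:−1/480 = -1/480; ⇒ 3j(4 4 2; -3 1 2)² = 3/110, sgn -1
I_A²/I_B² = (1/462)/(3/110) = 5/63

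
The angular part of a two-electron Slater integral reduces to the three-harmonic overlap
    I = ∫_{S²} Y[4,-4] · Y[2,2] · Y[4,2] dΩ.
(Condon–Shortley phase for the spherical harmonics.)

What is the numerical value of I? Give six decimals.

-0.106180

m-sum 0 ✓  L=10 even ✓  2≤4≤6 ✓
Π(2lᵢ+1) = 9×5×9 = 405
triangle coeff Δ(4,2,4) = 1/13860
Σ_t [0,2]: t=0:+1/192 t=1:−1/36 t=2:+1/192 = -5/288
(3j)²=20/693 [(4 2 4; 0 0 0)], sign=-1
Σ_t [2,2]: t=2:+1/2880 = 1/2880
(3j)²=2/165 [(4 2 4; -4 2 2)], sign=+1
⇒ 4πI² = 120/847
I = (-1)√(120/847/(4π)) = -0.10618031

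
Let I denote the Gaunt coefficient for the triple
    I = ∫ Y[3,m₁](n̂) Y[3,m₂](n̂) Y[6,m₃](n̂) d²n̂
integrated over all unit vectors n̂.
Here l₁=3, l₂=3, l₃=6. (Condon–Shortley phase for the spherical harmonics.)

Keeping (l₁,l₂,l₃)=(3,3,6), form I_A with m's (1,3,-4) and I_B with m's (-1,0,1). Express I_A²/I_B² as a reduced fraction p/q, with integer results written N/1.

3/5

Same 3,3,6: normalisation and zero-m 3j drop out of the ratio.
A: Δ: 0! 6! 6! / 13! → 1/12012; sum: t=0:+1/34560 = 1/34560; 3j²(3 3 6; 1 3 -4) = Δ·Π!·Σ² = 5/286  (sign +1)
B: Δ: 0! 6! 6! / 13! → 1/12012; sum: t=0:+1/1728 = 1/1728; 3j²(3 3 6; -1 0 1) = Δ·Π!·Σ² = 25/858  (sign -1)
I_A²/I_B² = (5/286)/(25/858) = 3/5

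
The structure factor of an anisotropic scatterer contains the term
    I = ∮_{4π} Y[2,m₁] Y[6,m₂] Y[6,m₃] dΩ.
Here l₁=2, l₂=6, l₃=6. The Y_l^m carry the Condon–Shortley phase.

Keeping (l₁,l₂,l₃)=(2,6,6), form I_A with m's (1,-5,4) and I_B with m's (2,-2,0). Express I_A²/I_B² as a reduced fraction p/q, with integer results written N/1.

Same 2,6,6: normalisation and zero-m 3j drop out of the ratio.
A: Δ: 2! 2! 10! / 15! → 1/90090; sum: t=0:+1/725760 t=1:−1/7257600 = 1/806400; 3j²(2 6 6; 1 -5 4) = Δ·Π!·Σ² = 27/910  (sign +1)
B: Δ: 2! 2! 10! / 15! → 1/90090; sum: t=0:+1/69120 = 1/69120; 3j²(2 6 6; 2 -2 0) = Δ·Π!·Σ² = 4/143  (sign +1)
I_A²/I_B² = (27/910)/(4/143) = 297/280

297/280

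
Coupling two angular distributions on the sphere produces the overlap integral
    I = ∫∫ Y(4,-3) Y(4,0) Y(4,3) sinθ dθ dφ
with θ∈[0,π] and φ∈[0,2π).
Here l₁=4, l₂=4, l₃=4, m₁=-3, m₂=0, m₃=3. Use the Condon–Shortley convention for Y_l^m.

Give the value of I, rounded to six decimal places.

0.159788

Rules hold: Σm=0, L=12 even, 0≤4≤8.
N = 9·9·9 = 729
Δ = 4!·4!·4!/13! = 1/450450
Racah Σ t=0..4: t=0:+1/13824 t=1:−1/216 t=2:+1/64 t=3:−1/216 t=4:+1/13824 = 5/768
⇒ 3j(4 4 4; 0 0 0)² = 18/1001, sgn +1
Racah Σ t=3..4: t=3:−1/864 t=4:+1/3456 = -1/1152
⇒ 3j(4 4 4; -3 0 3)² = 7/286, sgn +1
4πI² = N·(3j₀)²·(3jₘ)² = 6561/20449
I = +1·√(0.320847/4π) = 0.15978796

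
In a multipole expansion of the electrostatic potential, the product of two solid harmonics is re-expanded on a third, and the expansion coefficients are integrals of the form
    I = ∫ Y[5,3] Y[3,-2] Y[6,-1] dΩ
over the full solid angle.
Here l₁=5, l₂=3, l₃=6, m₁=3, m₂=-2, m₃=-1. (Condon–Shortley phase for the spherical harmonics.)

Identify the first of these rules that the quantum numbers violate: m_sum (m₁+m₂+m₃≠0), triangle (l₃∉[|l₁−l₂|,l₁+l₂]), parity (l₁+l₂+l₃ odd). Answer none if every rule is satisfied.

m₁+m₂+m₃ = 3 − 2 − 1 = 0  ✓
triangle: |5−3|=2 ≤ l₃=6 ≤ 5+3=8  ✓
parity: l₁+l₂+l₃ = 14 is even  ✓

none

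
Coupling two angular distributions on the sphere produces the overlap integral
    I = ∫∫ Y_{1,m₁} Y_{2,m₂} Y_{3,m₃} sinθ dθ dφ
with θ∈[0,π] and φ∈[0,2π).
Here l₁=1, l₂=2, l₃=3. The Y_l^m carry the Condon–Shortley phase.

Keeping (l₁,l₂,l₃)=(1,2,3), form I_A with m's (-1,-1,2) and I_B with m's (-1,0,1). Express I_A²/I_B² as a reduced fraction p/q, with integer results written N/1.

5/3

Same 1,2,3: normalisation and zero-m 3j drop out of the ratio.
A: Δ: 0! 2! 4! / 7! → 1/105; sum: t=0:+1/12 = 1/12; 3j²(1 2 3; -1 -1 2) = Δ·Π!·Σ² = 2/21  (sign -1)
B: Δ: 0! 2! 4! / 7! → 1/105; sum: t=0:+1/8 = 1/8; 3j²(1 2 3; -1 0 1) = Δ·Π!·Σ² = 2/35  (sign +1)
I_A²/I_B² = (2/21)/(2/35) = 5/3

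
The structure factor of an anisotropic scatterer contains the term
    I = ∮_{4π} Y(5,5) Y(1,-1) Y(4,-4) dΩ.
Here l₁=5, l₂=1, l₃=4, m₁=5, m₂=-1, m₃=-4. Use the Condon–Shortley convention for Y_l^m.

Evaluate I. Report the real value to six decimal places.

-0.329416

Checks pass: Σm=0; 10 even; l₃=4∈[4,6].
(2·5+1)(2·1+1)(2·4+1) = 297
Δ: 2! 8! 0! / 11! → 1/495
sum: t=1:−1/576 = -1/576
3j²(5 1 4; 0 0 0) = Δ·Π!·Σ² = 5/99  (sign -1)
sum: t=0:+1/80640 = 1/80640
3j²(5 1 4; 5 -1 -4) = Δ·Π!·Σ² = 1/11  (sign +1)
combine: 4πI² = 297·5/99·1/11 = 15/11
take √, sign -1: I = -0.32941575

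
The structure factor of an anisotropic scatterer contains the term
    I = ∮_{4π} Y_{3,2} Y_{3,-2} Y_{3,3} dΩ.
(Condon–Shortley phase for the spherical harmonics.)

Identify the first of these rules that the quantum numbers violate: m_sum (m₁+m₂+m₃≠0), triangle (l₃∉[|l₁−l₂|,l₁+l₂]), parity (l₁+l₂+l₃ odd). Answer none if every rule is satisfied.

Σmᵢ = 3  ✗
l₃∈[|l₁−l₂|,l₁+l₂]=[0,6], have l₃=3
Σlᵢ = 9 ⇒ odd

m_sum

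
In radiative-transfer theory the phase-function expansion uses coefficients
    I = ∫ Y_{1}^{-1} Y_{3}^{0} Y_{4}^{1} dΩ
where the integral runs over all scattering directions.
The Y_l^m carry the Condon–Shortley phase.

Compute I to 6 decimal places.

Checks pass: Σm=0; 8 even; l₃=4∈[2,4].
(2·1+1)(2·3+1)(2·4+1) = 189
Δ: 0! 2! 6! / 9! → 1/252
sum: t=0:+1/36 = 1/36
3j²(1 3 4; 0 0 0) = Δ·Π!·Σ² = 4/63  (sign +1)
sum: t=0:+1/72 = 1/72
3j²(1 3 4; -1 0 1) = Δ·Π!·Σ² = 5/126  (sign -1)
combine: 4πI² = 189·4/63·5/126 = 10/21
take √, sign -1: I = -0.19466390

-0.194664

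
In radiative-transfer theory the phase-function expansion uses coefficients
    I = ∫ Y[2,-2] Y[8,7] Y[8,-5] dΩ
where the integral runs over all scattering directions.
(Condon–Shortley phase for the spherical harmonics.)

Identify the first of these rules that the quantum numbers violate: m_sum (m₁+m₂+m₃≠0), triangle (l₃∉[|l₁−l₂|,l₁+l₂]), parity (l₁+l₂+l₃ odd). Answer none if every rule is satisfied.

azimuthal sum: -2 + 7 − 5 = 0  ✓
6 ≤ 8 ≤ 10 (triangle on l)  ✓
L = 2 + 8 + 8 = 18 (even)  ✓

none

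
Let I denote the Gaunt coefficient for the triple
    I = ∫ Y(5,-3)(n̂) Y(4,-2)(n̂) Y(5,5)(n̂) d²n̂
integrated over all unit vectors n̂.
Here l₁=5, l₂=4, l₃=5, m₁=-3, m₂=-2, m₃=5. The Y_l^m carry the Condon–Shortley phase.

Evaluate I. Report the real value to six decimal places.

m-sum 0 ✓  L=14 even ✓  1≤5≤9 ✓
Π(2lᵢ+1) = 11×9×11 = 1089
triangle coeff Δ(5,4,5) = 1/3153150
Σ_t [0,4]: t=0:+1/69120 t=1:−1/1728 t=2:+1/576 t=3:−1/1728 t=4:+1/69120 = 7/11520
(3j)²=2/143 [(5 4 5; 0 0 0)], sign=-1
Σ_t [2,2]: t=2:+1/69120 = 1/69120
(3j)²=4/143 [(5 4 5; -3 -2 5)], sign=+1
⇒ 4πI² = 72/169
I = (-1)√(72/169/(4π)) = -0.18412721

-0.184127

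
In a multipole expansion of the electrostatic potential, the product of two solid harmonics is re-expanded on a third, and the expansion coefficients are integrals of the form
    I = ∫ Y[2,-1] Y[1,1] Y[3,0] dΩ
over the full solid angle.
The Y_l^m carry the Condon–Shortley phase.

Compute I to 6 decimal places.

Rules hold: Σm=0, L=6 even, 1≤3≤3.
N = 5·3·7 = 105
Δ = 0!·4!·2!/7! = 1/105
Racah Σ t=0..0: t=0:+1/4 = 1/4
⇒ 3j(2 1 3; 0 0 0)² = 3/35, sgn -1
Racah Σ t=0..0: t=0:+1/12 = 1/12
⇒ 3j(2 1 3; -1 1 0)² = 1/35, sgn -1
4πI² = N·(3j₀)²·(3jₘ)² = 9/35
I = +1·√(0.257143/4π) = 0.14304817

0.143048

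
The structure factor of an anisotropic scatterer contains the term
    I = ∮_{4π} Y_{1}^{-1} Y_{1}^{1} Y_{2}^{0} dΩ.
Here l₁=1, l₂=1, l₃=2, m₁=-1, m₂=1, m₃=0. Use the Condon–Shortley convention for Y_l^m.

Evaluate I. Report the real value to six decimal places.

0.126157

Checks pass: Σm=0; 4 even; l₃=2∈[0,2].
(2·1+1)(2·1+1)(2·2+1) = 45
Δ: 0! 2! 2! / 5! → 1/30
sum: t=0:+1/1 = 1/1
3j²(1 1 2; 0 0 0) = Δ·Π!·Σ² = 2/15  (sign +1)
sum: t=0:+1/4 = 1/4
3j²(1 1 2; -1 1 0) = Δ·Π!·Σ² = 1/30  (sign +1)
combine: 4πI² = 45·2/15·1/30 = 1/5
take √, sign +1: I = 0.12615663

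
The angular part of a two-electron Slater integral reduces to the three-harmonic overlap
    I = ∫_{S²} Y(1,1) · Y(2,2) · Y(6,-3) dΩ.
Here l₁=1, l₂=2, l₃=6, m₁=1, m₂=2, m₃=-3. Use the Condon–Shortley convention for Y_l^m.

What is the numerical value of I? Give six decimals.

|1−2|≤6≤1+2 violated ⇒ I = 0

0.000000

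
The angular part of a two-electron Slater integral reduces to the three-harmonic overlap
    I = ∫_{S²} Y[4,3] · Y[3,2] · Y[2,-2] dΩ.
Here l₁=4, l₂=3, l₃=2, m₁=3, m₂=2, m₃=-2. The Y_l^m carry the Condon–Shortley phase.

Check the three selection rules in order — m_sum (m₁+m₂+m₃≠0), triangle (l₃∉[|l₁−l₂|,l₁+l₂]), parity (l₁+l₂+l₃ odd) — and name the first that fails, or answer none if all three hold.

m_sum

m₁+m₂+m₃ = 3 + 2 − 2 = 3  ✗
triangle: |4−3|=1 ≤ l₃=2 ≤ 4+3=7
parity: l₁+l₂+l₃ = 9 is odd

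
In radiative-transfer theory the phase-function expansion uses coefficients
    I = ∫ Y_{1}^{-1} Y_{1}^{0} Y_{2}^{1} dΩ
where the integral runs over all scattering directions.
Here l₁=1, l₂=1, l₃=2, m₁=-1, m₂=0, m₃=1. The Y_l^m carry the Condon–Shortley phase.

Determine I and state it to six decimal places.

-0.218510

m-sum 0 ✓  L=4 even ✓  0≤2≤2 ✓
Π(2lᵢ+1) = 3×3×5 = 45
triangle coeff Δ(1,1,2) = 1/30
Σ_t [0,0]: t=0:+1/1 = 1/1
(3j)²=2/15 [(1 1 2; 0 0 0)], sign=+1
Σ_t [0,0]: t=0:+1/2 = 1/2
(3j)²=1/10 [(1 1 2; -1 0 1)], sign=-1
⇒ 4πI² = 3/5
I = (-1)√(3/5/(4π)) = -0.21850969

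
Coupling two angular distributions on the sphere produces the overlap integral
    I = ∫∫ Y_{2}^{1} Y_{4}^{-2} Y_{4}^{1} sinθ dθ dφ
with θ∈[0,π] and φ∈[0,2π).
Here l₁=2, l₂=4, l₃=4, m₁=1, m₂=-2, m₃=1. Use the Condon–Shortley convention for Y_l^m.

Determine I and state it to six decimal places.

Rules hold: Σm=0, L=10 even, 2≤4≤6.
N = 5·9·9 = 405
Δ = 2!·2!·6!/11! = 1/13860
Racah Σ t=0..2: t=0:+1/192 t=1:−1/36 t=2:+1/192 = -5/288
⇒ 3j(2 4 4; 0 0 0)² = 20/693, sgn -1
Racah Σ t=0..1: t=0:+1/96 t=1:−1/240 = 1/160
⇒ 3j(2 4 4; 1 -2 1)² = 27/1540, sgn -1
4πI² = N·(3j₀)²·(3jₘ)² = 1215/5929
I = +1·√(0.204925/4π) = 0.12770047

0.127700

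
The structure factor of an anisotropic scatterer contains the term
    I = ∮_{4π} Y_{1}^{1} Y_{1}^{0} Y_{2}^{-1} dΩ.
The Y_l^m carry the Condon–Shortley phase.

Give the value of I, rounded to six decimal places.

Rules hold: Σm=0, L=4 even, 0≤2≤2.
N = 3·3·5 = 45
Δ = 0!·2!·2!/5! = 1/30
Racah Σ t=0..0: t=0:+1/1 = 1/1
⇒ 3j(1 1 2; 0 0 0)² = 2/15, sgn +1
Racah Σ t=0..0: t=0:+1/2 = 1/2
⇒ 3j(1 1 2; 1 0 -1)² = 1/10, sgn -1
4πI² = N·(3j₀)²·(3jₘ)² = 3/5
I = -1·√(0.6/4π) = -0.21850969

-0.218510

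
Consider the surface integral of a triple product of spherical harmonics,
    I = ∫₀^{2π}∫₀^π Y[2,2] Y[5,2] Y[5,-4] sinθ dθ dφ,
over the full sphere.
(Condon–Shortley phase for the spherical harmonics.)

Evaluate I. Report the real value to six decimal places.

Checks pass: Σm=0; 12 even; l₃=5∈[3,7].
(2·2+1)(2·5+1)(2·5+1) = 605
Δ: 2! 2! 8! / 13! → 1/38610
sum: t=0:+1/2880 t=1:−1/576 t=2:+1/2880 = -1/960
3j²(2 5 5; 0 0 0) = Δ·Π!·Σ² = 10/429  (sign +1)
sum: t=0:+1/20160 = 1/20160
3j²(2 5 5; 2 2 -4) = Δ·Π!·Σ² = 12/715  (sign -1)
combine: 4πI² = 605·10/429·12/715 = 40/169
take √, sign -1: I = -0.13724032

-0.137240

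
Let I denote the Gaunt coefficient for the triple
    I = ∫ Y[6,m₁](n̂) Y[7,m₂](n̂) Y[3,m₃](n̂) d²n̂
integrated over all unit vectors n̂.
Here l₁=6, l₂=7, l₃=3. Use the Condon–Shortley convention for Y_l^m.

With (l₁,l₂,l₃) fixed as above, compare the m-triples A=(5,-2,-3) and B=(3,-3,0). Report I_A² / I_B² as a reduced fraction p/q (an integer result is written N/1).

Same 6,7,3: normalisation and zero-m 3j drop out of the ratio.
A: Δ: 10! 2! 4! / 17! → 1/2042040; sum: t=1:−1/17418240 = -1/17418240; 3j²(6 7 3; 5 -2 -3) = Δ·Π!·Σ² = 25/12376  (sign -1)
B: Δ: 10! 2! 4! / 17! → 1/2042040; sum: t=1:−1/4354560 t=2:+1/322560 t=3:−1/362880 = 1/8709120; 3j²(6 7 3; 3 -3 0) = Δ·Π!·Σ² = 3/68068  (sign -1)
I_A²/I_B² = (25/12376)/(3/68068) = 275/6

275/6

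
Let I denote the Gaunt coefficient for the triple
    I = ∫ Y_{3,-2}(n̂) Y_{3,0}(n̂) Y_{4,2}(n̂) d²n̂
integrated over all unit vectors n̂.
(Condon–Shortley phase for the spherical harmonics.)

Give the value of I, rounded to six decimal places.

m-sum 0 ✓  L=10 even ✓  0≤4≤6 ✓
Π(2lᵢ+1) = 7×7×9 = 441
triangle coeff Δ(3,3,4) = 1/34650
Σ_t [0,2]: t=0:+1/72 t=1:−1/16 t=2:+1/72 = -5/144
(3j)²=2/77 [(3 3 4; 0 0 0)], sign=-1
Σ_t [1,2]: t=1:−1/96 t=2:+1/72 = 1/288
(3j)²=1/462 [(3 3 4; -2 0 2)], sign=+1
⇒ 4πI² = 3/121
I = (-1)√(3/121/(4π)) = -0.04441841

-0.044418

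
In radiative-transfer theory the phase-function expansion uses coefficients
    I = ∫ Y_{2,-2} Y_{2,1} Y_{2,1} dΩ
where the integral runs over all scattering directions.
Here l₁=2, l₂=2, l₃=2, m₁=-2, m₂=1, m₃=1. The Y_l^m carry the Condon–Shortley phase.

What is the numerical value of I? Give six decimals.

0.220728

Rules hold: Σm=0, L=6 even, 0≤2≤4.
N = 5·5·5 = 125
Δ = 2!·2!·2!/7! = 1/630
Racah Σ t=0..2: t=0:+1/8 t=1:−1/1 t=2:+1/8 = -3/4
⇒ 3j(2 2 2; 0 0 0)² = 2/35, sgn -1
Racah Σ t=2..2: t=2:+1/4 = 1/4
⇒ 3j(2 2 2; -2 1 1)² = 3/35, sgn -1
4πI² = N·(3j₀)²·(3jₘ)² = 30/49
I = +1·√(0.612245/4π) = 0.22072812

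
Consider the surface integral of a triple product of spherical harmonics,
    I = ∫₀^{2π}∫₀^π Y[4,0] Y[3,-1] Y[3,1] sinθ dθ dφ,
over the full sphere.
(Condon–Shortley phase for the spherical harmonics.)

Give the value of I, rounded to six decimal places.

Rules hold: Σm=0, L=10 even, 1≤3≤7.
N = 9·7·7 = 441
Δ = 4!·4!·2!/11! = 1/34650
Racah Σ t=1..3: t=1:−1/72 t=2:+1/16 t=3:−1/72 = 5/144
⇒ 3j(4 3 3; 0 0 0)² = 2/77, sgn -1
Racah Σ t=0..2: t=0:+1/1152 t=1:−1/36 t=2:+1/32 = 5/1152
⇒ 3j(4 3 3; 0 -1 1)² = 1/1386, sgn +1
4πI² = N·(3j₀)²·(3jₘ)² = 1/121
I = -1·√(0.00826446/4π) = -0.02564498

-0.025645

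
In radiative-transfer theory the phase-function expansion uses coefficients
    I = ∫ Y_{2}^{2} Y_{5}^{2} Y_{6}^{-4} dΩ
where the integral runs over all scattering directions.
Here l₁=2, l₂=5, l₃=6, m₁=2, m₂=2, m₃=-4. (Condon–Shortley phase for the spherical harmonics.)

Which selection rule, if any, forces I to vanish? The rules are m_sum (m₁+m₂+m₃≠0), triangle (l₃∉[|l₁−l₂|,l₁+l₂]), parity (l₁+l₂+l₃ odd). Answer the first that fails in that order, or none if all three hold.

azimuthal sum: 2 + 2 − 4 = 0  ✓
3 ≤ 6 ≤ 7 (triangle on l)  ✓
L = 2 + 5 + 6 = 13 (odd)  ✗

parity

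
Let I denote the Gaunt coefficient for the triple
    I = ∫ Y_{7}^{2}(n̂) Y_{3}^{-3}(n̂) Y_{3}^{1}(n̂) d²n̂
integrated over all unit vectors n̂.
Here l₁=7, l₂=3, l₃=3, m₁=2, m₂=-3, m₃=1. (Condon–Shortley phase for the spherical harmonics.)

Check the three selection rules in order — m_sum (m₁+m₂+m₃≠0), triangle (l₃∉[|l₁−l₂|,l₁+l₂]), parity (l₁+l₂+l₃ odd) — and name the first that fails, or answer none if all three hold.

azimuthal sum: 2 − 3 + 1 = 0  ✓
4 ≤ 3 ≤ 10 (triangle on l)  ✗
L = 7 + 3 + 3 = 13 (odd)

triangle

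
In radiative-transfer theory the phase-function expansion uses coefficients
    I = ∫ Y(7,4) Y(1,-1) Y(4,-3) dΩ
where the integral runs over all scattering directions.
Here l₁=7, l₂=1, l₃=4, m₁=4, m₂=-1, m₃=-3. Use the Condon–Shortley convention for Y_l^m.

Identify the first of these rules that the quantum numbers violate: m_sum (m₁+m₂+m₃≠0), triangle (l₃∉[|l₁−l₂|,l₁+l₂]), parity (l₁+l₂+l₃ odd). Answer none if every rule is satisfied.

azimuthal sum: 4 − 1 − 3 = 0  ✓
6 ≤ 4 ≤ 8 (triangle on l)  ✗
L = 7 + 1 + 4 = 12 (even)

triangle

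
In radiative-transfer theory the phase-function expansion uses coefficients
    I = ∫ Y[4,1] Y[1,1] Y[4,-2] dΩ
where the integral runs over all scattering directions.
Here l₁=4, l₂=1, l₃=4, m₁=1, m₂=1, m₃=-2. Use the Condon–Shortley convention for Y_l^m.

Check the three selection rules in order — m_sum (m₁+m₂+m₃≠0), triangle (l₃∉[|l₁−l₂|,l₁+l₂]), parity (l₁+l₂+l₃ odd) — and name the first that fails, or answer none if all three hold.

parity

azimuthal sum: 1 + 1 − 2 = 0  ✓
3 ≤ 4 ≤ 5 (triangle on l)  ✓
L = 4 + 1 + 4 = 9 (odd)  ✗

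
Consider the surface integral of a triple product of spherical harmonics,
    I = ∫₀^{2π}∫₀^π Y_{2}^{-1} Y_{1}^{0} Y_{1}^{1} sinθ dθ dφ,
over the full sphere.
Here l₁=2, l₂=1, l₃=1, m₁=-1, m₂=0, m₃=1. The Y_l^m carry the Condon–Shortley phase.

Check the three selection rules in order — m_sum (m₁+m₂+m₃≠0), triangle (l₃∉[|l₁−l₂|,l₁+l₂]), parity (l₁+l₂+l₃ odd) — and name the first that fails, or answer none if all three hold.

Σmᵢ = 0  ✓
l₃∈[|l₁−l₂|,l₁+l₂]=[1,3], have l₃=1  ✓
Σlᵢ = 4 ⇒ even  ✓

none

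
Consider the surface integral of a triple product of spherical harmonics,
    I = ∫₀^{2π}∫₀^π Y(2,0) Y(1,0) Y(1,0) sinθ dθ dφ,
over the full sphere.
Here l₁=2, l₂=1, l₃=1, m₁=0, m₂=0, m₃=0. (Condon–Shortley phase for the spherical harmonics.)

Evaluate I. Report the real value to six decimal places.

0.252313

m-sum 0 ✓  L=4 even ✓  1≤1≤3 ✓
Π(2lᵢ+1) = 5×3×3 = 45
triangle coeff Δ(2,1,1) = 1/30
Σ_t [1,1]: t=1:−1/1 = -1/1
(3j)²=2/15 [(2 1 1; 0 0 0)], sign=+1
(m-triple is (0,0,0) — same symbol as above.)
⇒ 4πI² = 4/5
I = (+1)√(4/5/(4π)) = 0.25231325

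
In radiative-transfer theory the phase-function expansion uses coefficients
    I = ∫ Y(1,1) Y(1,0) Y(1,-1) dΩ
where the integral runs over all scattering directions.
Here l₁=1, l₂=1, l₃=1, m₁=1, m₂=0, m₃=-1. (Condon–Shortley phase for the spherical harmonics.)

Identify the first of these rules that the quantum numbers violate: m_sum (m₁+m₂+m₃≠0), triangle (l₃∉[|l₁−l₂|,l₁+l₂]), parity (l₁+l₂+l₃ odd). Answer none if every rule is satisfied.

azimuthal sum: 1 + 0 − 1 = 0  ✓
0 ≤ 1 ≤ 2 (triangle on l)  ✓
L = 1 + 1 + 1 = 3 (odd)  ✗

parity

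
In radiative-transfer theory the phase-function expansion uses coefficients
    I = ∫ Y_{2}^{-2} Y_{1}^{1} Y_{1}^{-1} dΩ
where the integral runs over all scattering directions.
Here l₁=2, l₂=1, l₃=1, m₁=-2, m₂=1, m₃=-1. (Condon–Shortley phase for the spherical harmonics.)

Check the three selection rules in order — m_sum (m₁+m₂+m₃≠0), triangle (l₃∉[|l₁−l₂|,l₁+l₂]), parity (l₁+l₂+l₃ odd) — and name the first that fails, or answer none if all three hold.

m_sum

m₁+m₂+m₃ = -2 + 1 − 1 = -2  ✗
triangle: |2−1|=1 ≤ l₃=1 ≤ 2+1=3
parity: l₁+l₂+l₃ = 4 is even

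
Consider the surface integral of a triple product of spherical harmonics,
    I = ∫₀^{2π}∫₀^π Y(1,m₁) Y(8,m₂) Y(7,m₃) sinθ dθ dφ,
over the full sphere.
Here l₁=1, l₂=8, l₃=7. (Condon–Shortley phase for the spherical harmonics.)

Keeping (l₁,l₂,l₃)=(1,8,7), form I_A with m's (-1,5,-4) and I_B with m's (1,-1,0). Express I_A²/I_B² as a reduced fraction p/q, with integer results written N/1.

Same 1,8,7: normalisation and zero-m 3j drop out of the ratio.
A: Δ: 2! 0! 14! / 17! → 1/2040; sum: t=2:+1/479001600 = 1/479001600; 3j²(1 8 7; -1 5 -4) = Δ·Π!·Σ² = 13/340  (sign -1)
B: Δ: 2! 0! 14! / 17! → 1/2040; sum: t=0:+1/50803200 = 1/50803200; 3j²(1 8 7; 1 -1 0) = Δ·Π!·Σ² = 3/170  (sign -1)
I_A²/I_B² = (13/340)/(3/170) = 13/6

13/6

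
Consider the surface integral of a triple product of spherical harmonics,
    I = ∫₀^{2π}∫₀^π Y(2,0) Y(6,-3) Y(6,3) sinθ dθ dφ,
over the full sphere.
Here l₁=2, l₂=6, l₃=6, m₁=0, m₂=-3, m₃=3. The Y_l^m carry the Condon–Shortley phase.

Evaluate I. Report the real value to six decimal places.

-0.057344

Rules hold: Σm=0, L=14 even, 4≤6≤8.
N = 5·13·13 = 845
Δ = 2!·2!·10!/15! = 1/90090
Racah Σ t=0..2: t=0:+1/69120 t=1:−1/14400 t=2:+1/69120 = -7/172800
⇒ 3j(2 6 6; 0 0 0)² = 14/715, sgn -1
Racah Σ t=0..2: t=0:+1/120960 t=1:−1/80640 t=2:+1/1451520 = -1/290304
⇒ 3j(2 6 6; 0 -3 3)² = 5/2002, sgn +1
4πI² = N·(3j₀)²·(3jₘ)² = 5/121
I = -1·√(0.0413223/4π) = -0.05734392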